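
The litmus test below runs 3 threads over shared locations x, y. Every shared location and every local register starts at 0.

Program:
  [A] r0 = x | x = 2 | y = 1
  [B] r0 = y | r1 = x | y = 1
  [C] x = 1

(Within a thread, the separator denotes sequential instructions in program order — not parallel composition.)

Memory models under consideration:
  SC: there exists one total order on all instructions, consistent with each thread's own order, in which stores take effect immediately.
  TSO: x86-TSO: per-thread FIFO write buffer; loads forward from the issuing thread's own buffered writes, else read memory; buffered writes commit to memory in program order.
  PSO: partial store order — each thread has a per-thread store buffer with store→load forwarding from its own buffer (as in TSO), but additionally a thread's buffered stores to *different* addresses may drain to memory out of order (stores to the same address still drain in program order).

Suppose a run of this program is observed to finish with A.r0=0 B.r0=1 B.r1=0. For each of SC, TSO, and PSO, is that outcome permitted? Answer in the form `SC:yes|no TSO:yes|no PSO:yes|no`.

SC:no TSO:no PSO:yes

outcome vector order: (A.r0,B.r0,B.r1)
[SC] allowed = {0/0/0, 0/0/1, 0/0/2, 0/1/1, 0/1/2, 1/0/0, 1/0/1, 1/0/2, 1/1/2}
[TSO] allowed = {0/0/0, 0/0/1, 0/0/2, 0/1/1, 0/1/2, 1/0/0, 1/0/1, 1/0/2, 1/1/2}
[PSO] allowed = {0/0/0, 0/0/1, 0/0/2, 0/1/0, 0/1/1, 0/1/2, 1/0/0, 1/0/1, 1/0/2, 1/1/1, 1/1/2}
target 0/1/0 ∈ {PSO}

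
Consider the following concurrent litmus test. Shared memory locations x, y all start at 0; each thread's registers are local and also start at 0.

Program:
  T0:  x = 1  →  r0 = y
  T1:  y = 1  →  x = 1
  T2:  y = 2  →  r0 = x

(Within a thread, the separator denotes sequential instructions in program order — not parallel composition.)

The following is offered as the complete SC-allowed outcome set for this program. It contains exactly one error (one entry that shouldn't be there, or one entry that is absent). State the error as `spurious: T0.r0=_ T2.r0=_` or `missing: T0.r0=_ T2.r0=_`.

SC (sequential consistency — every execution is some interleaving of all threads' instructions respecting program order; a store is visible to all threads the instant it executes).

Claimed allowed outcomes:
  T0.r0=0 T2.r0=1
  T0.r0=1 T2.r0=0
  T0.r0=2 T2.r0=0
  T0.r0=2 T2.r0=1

outcome vector order: (T0.r0,T2.r0)
under SC → 01, 10, 11, 20, 21
SC∖claimed = {11}

missing: T0.r0=1 T2.r0=1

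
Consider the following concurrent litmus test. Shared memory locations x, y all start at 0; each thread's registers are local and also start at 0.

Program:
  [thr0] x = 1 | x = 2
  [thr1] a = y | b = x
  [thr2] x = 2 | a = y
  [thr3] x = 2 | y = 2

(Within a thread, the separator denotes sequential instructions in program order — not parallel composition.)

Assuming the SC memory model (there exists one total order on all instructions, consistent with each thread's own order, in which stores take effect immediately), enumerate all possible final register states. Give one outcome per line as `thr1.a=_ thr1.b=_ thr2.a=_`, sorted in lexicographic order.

thr1.a=0 thr1.b=0 thr2.a=0
thr1.a=0 thr1.b=0 thr2.a=2
thr1.a=0 thr1.b=1 thr2.a=0
thr1.a=0 thr1.b=1 thr2.a=2
thr1.a=0 thr1.b=2 thr2.a=0
thr1.a=0 thr1.b=2 thr2.a=2
thr1.a=2 thr1.b=1 thr2.a=0
thr1.a=2 thr1.b=1 thr2.a=2
thr1.a=2 thr1.b=2 thr2.a=0
thr1.a=2 thr1.b=2 thr2.a=2

outcome vector order: (thr1.a,thr1.b,thr2.a)
|SC outcomes| = 10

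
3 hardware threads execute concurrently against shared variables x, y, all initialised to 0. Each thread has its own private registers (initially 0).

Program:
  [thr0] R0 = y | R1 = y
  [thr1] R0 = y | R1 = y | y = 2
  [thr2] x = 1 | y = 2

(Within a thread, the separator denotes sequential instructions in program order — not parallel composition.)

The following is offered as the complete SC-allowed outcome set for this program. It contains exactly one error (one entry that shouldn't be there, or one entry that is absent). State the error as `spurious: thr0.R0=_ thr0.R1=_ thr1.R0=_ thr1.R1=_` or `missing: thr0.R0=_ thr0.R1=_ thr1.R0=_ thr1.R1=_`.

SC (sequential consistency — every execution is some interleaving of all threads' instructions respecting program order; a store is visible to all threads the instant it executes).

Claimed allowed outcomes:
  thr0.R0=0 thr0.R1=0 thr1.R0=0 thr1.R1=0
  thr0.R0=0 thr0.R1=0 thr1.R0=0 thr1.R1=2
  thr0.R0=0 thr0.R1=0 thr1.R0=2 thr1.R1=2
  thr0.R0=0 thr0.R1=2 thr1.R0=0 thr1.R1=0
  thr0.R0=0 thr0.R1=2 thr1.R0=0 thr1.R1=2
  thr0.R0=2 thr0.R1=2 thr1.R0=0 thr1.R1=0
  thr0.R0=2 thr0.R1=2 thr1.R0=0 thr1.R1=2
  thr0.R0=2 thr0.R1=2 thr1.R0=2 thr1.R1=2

missing: thr0.R0=0 thr0.R1=2 thr1.R0=2 thr1.R1=2

outcome vector order: (thr0.R0,thr0.R1,thr1.R0,thr1.R1)
SC (9): 0000; 0002; 0022; 0200; 0202; 0222; 2200; 2202; 2222
SC∖claimed = {0222}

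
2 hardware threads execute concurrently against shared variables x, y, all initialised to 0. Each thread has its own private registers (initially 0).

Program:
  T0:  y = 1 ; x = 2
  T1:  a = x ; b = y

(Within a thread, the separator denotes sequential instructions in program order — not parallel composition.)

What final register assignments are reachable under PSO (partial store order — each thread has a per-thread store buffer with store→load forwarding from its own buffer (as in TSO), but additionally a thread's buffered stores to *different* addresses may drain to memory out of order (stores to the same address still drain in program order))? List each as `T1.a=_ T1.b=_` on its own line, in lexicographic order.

outcome vector order: (T1.a,T1.b)
|PSO outcomes| = 4

T1.a=0 T1.b=0
T1.a=0 T1.b=1
T1.a=2 T1.b=0
T1.a=2 T1.b=1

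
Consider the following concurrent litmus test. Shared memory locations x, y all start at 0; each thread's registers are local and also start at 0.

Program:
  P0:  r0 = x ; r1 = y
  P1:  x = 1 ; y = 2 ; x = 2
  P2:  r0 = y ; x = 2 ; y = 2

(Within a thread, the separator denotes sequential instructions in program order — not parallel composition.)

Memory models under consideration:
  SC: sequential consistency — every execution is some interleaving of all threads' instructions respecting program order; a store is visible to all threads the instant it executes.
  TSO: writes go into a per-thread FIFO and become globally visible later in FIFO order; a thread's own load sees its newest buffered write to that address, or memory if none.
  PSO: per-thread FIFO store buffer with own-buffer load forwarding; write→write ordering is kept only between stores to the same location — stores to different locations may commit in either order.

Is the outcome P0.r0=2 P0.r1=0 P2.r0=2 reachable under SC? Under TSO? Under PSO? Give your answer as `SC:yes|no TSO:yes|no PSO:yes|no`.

SC:no TSO:no PSO:yes

outcome vector order: (P0.r0,P0.r1,P2.r0)
[SC] allowed = {<0 0 0>, <0 0 2>, <0 2 0>, <0 2 2>, <1 0 0>, <1 0 2>, <1 2 0>, <1 2 2>, <2 0 0>, <2 2 0>, <2 2 2>}
[TSO] allowed = {<0 0 0>, <0 0 2>, <0 2 0>, <0 2 2>, <1 0 0>, <1 0 2>, <1 2 0>, <1 2 2>, <2 0 0>, <2 2 0>, <2 2 2>}
[PSO] allowed = {<0 0 0>, <0 0 2>, <0 2 0>, <0 2 2>, <1 0 0>, <1 0 2>, <1 2 0>, <1 2 2>, <2 0 0>, <2 0 2>, <2 2 0>, <2 2 2>}
target <2 0 2> ∈ {PSO}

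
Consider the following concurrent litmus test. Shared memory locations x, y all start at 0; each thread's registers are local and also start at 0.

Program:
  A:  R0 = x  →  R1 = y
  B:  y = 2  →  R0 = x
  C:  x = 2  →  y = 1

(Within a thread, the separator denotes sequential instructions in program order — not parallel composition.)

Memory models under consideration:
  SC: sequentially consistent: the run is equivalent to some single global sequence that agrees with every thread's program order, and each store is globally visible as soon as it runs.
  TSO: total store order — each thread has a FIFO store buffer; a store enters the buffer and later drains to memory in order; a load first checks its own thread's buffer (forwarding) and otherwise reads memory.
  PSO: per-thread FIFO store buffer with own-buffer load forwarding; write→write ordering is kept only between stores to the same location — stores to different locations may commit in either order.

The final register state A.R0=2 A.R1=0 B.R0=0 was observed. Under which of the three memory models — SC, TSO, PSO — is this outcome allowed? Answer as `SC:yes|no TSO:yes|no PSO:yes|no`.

outcome vector order: (A.R0,A.R1,B.R0)
[SC] allowed = {0/0/0, 0/0/2, 0/1/0, 0/1/2, 0/2/0, 0/2/2, 2/0/2, 2/1/0, 2/1/2, 2/2/0, 2/2/2}
[TSO] allowed = {0/0/0, 0/0/2, 0/1/0, 0/1/2, 0/2/0, 0/2/2, 2/0/0, 2/0/2, 2/1/0, 2/1/2, 2/2/0, 2/2/2}
[PSO] allowed = {0/0/0, 0/0/2, 0/1/0, 0/1/2, 0/2/0, 0/2/2, 2/0/0, 2/0/2, 2/1/0, 2/1/2, 2/2/0, 2/2/2}
target 2/0/0 ∈ {TSO,PSO}

SC:no TSO:yes PSO:yes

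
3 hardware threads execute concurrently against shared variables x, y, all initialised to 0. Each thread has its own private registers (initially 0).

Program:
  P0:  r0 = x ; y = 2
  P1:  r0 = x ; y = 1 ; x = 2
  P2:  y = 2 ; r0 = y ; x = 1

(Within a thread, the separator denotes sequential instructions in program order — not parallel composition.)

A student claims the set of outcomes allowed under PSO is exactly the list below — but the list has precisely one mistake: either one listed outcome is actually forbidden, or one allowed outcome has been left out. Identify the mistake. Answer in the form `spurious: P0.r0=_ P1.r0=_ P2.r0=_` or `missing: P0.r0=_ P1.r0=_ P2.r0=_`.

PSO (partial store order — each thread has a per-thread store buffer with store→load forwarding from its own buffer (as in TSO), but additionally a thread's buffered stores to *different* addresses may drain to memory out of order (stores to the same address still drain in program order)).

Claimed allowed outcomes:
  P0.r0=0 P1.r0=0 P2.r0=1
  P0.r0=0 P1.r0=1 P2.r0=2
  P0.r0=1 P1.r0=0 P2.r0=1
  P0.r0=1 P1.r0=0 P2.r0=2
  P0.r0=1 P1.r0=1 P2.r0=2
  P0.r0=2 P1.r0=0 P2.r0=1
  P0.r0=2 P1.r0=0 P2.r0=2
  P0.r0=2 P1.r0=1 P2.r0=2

missing: P0.r0=0 P1.r0=0 P2.r0=2

outcome vector order: (P0.r0,P1.r0,P2.r0)
PSO: 9 outcomes — {001, 002, 012, 101, 102, 112, 201, 202, 212}
PSO∖claimed = {002}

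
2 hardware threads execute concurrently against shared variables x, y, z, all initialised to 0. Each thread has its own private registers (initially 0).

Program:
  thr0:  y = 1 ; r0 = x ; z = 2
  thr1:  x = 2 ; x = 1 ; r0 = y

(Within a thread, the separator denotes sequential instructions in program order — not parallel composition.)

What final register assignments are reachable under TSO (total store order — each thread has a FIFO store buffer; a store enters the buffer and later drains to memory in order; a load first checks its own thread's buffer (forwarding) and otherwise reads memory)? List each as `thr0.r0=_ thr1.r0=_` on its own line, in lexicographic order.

outcome vector order: (thr0.r0,thr1.r0)
|TSO outcomes| = 6

thr0.r0=0 thr1.r0=0
thr0.r0=0 thr1.r0=1
thr0.r0=1 thr1.r0=0
thr0.r0=1 thr1.r0=1
thr0.r0=2 thr1.r0=0
thr0.r0=2 thr1.r0=1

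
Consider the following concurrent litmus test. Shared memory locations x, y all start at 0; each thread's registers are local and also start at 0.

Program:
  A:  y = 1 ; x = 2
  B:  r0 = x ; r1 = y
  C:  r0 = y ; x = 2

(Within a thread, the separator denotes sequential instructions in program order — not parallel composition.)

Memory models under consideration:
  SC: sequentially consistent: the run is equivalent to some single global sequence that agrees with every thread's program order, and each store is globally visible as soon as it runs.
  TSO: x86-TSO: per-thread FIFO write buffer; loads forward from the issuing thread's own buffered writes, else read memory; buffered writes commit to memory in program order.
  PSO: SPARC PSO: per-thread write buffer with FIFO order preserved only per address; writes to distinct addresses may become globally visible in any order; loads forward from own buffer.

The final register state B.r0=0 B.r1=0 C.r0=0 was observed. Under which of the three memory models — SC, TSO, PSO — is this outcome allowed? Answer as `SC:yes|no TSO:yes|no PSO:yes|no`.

outcome vector order: (B.r0,B.r1,C.r0)
[SC] allowed = {000 001 010 011 200 210 211}
[TSO] allowed = {000 001 010 011 200 210 211}
[PSO] allowed = {000 001 010 011 200 201 210 211}
target 000 ∈ {SC,TSO,PSO}

SC:yes TSO:yes PSO:yes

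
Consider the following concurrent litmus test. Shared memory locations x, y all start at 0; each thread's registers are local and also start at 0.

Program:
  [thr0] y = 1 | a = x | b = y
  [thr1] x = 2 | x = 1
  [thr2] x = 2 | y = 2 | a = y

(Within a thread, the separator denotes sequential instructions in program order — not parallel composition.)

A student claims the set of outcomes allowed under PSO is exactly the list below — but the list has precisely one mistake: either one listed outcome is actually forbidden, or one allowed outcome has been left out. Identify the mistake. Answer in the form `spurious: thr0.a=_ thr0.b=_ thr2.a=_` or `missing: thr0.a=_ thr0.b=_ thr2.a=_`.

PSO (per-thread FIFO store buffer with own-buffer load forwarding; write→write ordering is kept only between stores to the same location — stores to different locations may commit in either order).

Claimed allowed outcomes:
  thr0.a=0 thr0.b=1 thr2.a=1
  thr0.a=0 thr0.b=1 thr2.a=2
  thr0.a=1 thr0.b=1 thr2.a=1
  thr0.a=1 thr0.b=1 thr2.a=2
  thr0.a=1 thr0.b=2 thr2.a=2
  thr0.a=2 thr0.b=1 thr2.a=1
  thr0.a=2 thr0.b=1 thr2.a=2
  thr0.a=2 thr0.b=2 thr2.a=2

missing: thr0.a=0 thr0.b=2 thr2.a=2

outcome vector order: (thr0.a,thr0.b,thr2.a)
under PSO → (0,1,1), (0,1,2), (0,2,2), (1,1,1), (1,1,2), (1,2,2), (2,1,1), (2,1,2), (2,2,2)
PSO∖claimed = {(0,2,2)}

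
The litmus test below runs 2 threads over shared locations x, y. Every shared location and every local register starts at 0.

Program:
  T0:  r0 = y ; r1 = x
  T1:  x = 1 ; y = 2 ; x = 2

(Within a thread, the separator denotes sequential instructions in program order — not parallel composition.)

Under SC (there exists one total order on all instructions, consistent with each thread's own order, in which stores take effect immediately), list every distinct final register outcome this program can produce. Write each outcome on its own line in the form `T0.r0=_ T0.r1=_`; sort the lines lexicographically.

outcome vector order: (T0.r0,T0.r1)
|SC outcomes| = 5

T0.r0=0 T0.r1=0
T0.r0=0 T0.r1=1
T0.r0=0 T0.r1=2
T0.r0=2 T0.r1=1
T0.r0=2 T0.r1=2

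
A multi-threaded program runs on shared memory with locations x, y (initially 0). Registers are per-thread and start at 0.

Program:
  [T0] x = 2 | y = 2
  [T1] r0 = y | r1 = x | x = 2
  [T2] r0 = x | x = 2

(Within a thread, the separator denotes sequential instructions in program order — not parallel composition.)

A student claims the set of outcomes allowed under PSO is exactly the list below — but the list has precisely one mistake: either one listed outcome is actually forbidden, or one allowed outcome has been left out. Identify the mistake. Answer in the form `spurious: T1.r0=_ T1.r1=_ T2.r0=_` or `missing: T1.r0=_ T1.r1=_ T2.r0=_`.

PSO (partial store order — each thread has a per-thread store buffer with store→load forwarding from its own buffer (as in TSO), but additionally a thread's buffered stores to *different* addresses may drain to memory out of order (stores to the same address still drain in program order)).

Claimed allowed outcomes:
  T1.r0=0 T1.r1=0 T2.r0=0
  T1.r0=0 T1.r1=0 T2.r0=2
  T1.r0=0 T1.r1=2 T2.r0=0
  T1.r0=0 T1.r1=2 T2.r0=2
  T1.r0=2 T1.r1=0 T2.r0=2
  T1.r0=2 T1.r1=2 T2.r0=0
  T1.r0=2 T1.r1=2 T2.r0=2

missing: T1.r0=2 T1.r1=0 T2.r0=0

outcome vector order: (T1.r0,T1.r1,T2.r0)
under PSO → 000, 002, 020, 022, 200, 202, 220, 222
PSO∖claimed = {200}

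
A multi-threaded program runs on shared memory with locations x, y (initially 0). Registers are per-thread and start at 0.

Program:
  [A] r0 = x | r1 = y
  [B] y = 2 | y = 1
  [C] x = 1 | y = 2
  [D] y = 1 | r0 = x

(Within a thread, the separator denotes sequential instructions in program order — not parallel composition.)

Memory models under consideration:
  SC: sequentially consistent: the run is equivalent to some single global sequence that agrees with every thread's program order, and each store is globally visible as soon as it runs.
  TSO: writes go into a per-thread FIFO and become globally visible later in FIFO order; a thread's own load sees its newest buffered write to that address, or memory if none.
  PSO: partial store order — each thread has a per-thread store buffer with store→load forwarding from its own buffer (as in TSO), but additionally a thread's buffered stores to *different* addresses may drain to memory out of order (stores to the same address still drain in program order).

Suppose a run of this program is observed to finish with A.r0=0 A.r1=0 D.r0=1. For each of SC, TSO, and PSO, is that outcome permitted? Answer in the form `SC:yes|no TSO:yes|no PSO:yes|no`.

outcome vector order: (A.r0,A.r1,D.r0)
[SC] allowed = {<0 0 0>; <0 0 1>; <0 1 0>; <0 1 1>; <0 2 0>; <0 2 1>; <1 0 1>; <1 1 0>; <1 1 1>; <1 2 0>; <1 2 1>}
[TSO] allowed = {<0 0 0>; <0 0 1>; <0 1 0>; <0 1 1>; <0 2 0>; <0 2 1>; <1 0 0>; <1 0 1>; <1 1 0>; <1 1 1>; <1 2 0>; <1 2 1>}
[PSO] allowed = {<0 0 0>; <0 0 1>; <0 1 0>; <0 1 1>; <0 2 0>; <0 2 1>; <1 0 0>; <1 0 1>; <1 1 0>; <1 1 1>; <1 2 0>; <1 2 1>}
target <0 0 1> ∈ {SC,TSO,PSO}

SC:yes TSO:yes PSO:yes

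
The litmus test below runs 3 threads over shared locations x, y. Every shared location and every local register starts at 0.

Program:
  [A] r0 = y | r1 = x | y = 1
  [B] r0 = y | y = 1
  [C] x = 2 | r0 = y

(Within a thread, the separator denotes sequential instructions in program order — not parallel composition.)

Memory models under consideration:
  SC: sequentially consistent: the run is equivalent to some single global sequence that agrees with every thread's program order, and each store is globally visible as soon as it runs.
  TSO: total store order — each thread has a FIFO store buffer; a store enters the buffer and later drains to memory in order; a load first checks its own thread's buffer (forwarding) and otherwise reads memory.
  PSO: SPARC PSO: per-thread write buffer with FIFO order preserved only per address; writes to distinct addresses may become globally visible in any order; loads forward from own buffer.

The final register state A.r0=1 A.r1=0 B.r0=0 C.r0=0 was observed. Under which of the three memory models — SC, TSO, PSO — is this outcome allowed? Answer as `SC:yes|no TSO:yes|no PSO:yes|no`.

outcome vector order: (A.r0,A.r1,B.r0,C.r0)
[SC] allowed = {0000 0001 0010 0011 0200 0201 0210 0211 1001 1200 1201}
[TSO] allowed = {0000 0001 0010 0011 0200 0201 0210 0211 1000 1001 1200 1201}
[PSO] allowed = {0000 0001 0010 0011 0200 0201 0210 0211 1000 1001 1200 1201}
target 1000 ∈ {TSO,PSO}

SC:no TSO:yes PSO:yes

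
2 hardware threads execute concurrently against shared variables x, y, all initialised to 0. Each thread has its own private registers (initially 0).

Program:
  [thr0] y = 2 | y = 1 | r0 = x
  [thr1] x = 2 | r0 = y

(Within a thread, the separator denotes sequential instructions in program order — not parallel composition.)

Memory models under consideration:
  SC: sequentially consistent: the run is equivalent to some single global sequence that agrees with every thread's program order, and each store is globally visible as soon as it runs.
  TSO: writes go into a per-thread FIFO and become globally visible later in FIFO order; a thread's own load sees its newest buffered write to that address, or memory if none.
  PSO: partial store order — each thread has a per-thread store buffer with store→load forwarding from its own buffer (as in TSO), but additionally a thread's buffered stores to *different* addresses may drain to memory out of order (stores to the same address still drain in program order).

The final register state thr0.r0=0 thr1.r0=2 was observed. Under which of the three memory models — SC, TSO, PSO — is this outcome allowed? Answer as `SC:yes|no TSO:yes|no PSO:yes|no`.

outcome vector order: (thr0.r0,thr1.r0)
[SC] allowed = {(0,1), (2,0), (2,1), (2,2)}
[TSO] allowed = {(0,0), (0,1), (0,2), (2,0), (2,1), (2,2)}
[PSO] allowed = {(0,0), (0,1), (0,2), (2,0), (2,1), (2,2)}
target (0,2) ∈ {TSO,PSO}

SC:no TSO:yes PSO:yes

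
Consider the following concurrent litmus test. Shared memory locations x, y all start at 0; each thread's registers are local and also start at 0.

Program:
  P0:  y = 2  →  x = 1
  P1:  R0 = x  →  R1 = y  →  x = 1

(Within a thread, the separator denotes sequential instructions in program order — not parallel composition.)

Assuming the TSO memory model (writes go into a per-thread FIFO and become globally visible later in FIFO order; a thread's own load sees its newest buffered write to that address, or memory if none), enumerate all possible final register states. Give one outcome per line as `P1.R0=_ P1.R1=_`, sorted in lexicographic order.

outcome vector order: (P1.R0,P1.R1)
|TSO outcomes| = 3

P1.R0=0 P1.R1=0
P1.R0=0 P1.R1=2
P1.R0=1 P1.R1=2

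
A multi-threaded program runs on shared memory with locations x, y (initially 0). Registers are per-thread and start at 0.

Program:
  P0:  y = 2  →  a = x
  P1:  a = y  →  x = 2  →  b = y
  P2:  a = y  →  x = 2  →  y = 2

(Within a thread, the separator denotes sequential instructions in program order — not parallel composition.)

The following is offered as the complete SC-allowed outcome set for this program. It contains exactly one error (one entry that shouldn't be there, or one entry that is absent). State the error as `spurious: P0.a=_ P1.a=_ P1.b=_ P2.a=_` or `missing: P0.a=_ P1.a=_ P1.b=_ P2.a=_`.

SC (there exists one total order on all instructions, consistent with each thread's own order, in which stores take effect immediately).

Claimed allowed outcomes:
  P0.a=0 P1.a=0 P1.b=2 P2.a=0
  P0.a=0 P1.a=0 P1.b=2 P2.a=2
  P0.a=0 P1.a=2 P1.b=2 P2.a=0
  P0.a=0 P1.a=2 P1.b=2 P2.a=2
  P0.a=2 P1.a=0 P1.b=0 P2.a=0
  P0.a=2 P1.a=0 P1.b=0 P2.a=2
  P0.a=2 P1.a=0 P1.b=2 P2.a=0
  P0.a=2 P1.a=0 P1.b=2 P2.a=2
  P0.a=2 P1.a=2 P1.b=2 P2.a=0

missing: P0.a=2 P1.a=2 P1.b=2 P2.a=2

outcome vector order: (P0.a,P1.a,P1.b,P2.a)
SC (10): 0/0/2/0; 0/0/2/2; 0/2/2/0; 0/2/2/2; 2/0/0/0; 2/0/0/2; 2/0/2/0; 2/0/2/2; 2/2/2/0; 2/2/2/2
SC∖claimed = {2/2/2/2}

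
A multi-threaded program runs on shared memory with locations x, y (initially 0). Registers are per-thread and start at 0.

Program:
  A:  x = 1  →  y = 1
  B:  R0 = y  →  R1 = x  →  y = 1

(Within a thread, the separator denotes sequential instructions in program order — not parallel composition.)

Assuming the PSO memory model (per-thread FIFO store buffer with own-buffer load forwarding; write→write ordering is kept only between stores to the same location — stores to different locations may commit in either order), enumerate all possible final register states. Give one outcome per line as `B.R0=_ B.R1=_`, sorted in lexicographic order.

B.R0=0 B.R1=0
B.R0=0 B.R1=1
B.R0=1 B.R1=0
B.R0=1 B.R1=1

outcome vector order: (B.R0,B.R1)
|PSO outcomes| = 4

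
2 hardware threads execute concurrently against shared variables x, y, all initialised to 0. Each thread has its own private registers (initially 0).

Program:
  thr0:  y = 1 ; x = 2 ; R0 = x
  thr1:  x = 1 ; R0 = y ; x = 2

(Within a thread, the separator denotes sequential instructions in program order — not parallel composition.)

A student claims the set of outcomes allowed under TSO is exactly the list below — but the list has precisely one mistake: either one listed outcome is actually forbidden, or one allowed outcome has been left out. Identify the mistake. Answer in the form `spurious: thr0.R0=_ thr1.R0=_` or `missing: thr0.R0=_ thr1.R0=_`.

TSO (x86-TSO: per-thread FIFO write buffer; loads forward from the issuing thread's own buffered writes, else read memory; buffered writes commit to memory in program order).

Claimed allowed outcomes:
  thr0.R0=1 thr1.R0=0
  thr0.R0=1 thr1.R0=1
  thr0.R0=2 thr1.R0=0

missing: thr0.R0=2 thr1.R0=1

outcome vector order: (thr0.R0,thr1.R0)
TSO (4): 1/0 1/1 2/0 2/1
TSO∖claimed = {2/1}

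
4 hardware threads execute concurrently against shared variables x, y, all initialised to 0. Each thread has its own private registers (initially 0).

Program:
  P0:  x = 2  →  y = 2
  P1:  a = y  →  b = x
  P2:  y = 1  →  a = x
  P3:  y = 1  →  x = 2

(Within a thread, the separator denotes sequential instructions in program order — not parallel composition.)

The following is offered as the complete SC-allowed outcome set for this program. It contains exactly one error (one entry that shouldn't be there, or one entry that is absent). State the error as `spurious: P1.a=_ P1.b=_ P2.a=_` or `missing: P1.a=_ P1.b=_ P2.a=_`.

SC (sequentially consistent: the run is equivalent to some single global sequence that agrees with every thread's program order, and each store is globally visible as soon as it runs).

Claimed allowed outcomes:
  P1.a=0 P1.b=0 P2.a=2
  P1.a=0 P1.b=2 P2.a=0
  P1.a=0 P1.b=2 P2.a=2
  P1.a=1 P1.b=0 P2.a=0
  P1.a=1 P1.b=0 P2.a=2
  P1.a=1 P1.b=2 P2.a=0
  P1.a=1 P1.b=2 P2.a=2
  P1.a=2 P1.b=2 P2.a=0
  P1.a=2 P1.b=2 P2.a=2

missing: P1.a=0 P1.b=0 P2.a=0

outcome vector order: (P1.a,P1.b,P2.a)
[SC] allowed = {<0 0 0>; <0 0 2>; <0 2 0>; <0 2 2>; <1 0 0>; <1 0 2>; <1 2 0>; <1 2 2>; <2 2 0>; <2 2 2>}
SC∖claimed = {<0 0 0>}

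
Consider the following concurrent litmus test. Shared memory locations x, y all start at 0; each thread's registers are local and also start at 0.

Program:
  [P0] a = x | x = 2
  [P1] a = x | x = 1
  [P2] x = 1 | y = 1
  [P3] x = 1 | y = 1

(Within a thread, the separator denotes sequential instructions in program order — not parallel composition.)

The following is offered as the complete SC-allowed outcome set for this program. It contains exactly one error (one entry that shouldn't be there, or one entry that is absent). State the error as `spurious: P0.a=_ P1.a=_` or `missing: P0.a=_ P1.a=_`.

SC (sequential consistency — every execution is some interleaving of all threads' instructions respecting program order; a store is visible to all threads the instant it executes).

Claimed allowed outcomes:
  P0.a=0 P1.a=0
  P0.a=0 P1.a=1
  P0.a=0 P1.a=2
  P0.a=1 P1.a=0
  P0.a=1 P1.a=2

outcome vector order: (P0.a,P1.a)
SC (6): 00; 01; 02; 10; 11; 12
SC∖claimed = {11}

missing: P0.a=1 P1.a=1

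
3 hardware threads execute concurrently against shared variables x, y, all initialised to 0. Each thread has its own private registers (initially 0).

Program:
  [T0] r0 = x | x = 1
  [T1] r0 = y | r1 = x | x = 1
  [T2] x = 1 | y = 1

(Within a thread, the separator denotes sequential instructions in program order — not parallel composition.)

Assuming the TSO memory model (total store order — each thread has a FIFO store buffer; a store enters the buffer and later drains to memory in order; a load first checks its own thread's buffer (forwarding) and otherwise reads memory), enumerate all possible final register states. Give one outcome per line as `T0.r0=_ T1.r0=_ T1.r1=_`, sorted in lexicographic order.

outcome vector order: (T0.r0,T1.r0,T1.r1)
|TSO outcomes| = 6

T0.r0=0 T1.r0=0 T1.r1=0
T0.r0=0 T1.r0=0 T1.r1=1
T0.r0=0 T1.r0=1 T1.r1=1
T0.r0=1 T1.r0=0 T1.r1=0
T0.r0=1 T1.r0=0 T1.r1=1
T0.r0=1 T1.r0=1 T1.r1=1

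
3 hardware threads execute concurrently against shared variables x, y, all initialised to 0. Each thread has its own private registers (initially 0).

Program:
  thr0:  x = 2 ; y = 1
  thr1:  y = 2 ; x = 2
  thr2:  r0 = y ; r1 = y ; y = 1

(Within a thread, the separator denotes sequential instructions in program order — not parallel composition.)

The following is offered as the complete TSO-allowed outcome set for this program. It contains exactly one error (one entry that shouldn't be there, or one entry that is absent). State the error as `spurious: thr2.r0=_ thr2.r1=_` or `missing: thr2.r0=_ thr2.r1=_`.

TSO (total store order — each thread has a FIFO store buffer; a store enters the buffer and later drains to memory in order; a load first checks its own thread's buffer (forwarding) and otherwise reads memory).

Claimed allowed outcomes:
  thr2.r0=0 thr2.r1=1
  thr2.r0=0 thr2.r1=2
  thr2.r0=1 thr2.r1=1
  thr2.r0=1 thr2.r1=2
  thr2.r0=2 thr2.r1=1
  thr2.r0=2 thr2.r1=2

missing: thr2.r0=0 thr2.r1=0

outcome vector order: (thr2.r0,thr2.r1)
TSO: 7 outcomes — {<0 0>; <0 1>; <0 2>; <1 1>; <1 2>; <2 1>; <2 2>}
TSO∖claimed = {<0 0>}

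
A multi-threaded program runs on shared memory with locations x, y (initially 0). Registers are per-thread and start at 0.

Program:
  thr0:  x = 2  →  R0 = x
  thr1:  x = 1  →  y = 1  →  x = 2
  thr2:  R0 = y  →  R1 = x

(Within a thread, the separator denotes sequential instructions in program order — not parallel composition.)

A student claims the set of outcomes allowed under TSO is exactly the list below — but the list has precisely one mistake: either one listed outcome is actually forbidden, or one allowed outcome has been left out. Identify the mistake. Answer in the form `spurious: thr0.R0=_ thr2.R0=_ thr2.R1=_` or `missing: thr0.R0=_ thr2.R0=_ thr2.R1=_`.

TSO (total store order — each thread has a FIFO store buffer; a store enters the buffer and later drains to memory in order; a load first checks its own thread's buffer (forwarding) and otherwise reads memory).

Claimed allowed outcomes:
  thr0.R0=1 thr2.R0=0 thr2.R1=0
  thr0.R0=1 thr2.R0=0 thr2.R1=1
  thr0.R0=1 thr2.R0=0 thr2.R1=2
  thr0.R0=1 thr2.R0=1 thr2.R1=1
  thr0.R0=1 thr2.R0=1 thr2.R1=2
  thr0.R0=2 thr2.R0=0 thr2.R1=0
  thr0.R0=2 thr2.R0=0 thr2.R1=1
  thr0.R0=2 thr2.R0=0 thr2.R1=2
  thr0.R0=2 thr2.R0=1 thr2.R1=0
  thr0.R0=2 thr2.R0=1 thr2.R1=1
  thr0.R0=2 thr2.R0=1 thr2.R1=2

spurious: thr0.R0=2 thr2.R0=1 thr2.R1=0

outcome vector order: (thr0.R0,thr2.R0,thr2.R1)
TSO (10): 100 101 102 111 112 200 201 202 211 212
claimed∖TSO = {210}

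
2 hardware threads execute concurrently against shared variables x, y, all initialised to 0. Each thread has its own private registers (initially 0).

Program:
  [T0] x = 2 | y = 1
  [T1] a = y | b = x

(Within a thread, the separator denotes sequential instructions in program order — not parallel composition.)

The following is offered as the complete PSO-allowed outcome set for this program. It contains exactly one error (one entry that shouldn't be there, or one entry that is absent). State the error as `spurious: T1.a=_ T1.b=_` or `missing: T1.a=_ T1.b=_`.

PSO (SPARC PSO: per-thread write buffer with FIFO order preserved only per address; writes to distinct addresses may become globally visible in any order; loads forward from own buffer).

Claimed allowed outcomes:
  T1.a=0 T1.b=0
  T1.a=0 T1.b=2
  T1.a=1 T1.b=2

missing: T1.a=1 T1.b=0

outcome vector order: (T1.a,T1.b)
[PSO] allowed = {0/0, 0/2, 1/0, 1/2}
PSO∖claimed = {1/0}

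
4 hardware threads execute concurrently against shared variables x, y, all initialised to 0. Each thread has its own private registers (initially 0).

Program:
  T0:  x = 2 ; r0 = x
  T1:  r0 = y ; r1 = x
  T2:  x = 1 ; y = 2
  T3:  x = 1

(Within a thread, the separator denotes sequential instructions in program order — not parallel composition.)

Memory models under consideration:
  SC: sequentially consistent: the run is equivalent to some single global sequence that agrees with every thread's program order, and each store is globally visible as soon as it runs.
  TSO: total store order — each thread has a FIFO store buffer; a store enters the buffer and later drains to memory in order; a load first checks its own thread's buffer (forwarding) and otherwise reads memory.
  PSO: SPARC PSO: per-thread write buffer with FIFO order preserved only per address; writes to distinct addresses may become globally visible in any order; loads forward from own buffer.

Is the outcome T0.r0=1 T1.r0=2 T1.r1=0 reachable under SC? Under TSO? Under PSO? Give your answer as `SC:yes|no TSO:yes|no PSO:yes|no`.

SC:no TSO:no PSO:yes

outcome vector order: (T0.r0,T1.r0,T1.r1)
SC (10): 1/0/0; 1/0/1; 1/0/2; 1/2/1; 1/2/2; 2/0/0; 2/0/1; 2/0/2; 2/2/1; 2/2/2
TSO (10): 1/0/0; 1/0/1; 1/0/2; 1/2/1; 1/2/2; 2/0/0; 2/0/1; 2/0/2; 2/2/1; 2/2/2
PSO (12): 1/0/0; 1/0/1; 1/0/2; 1/2/0; 1/2/1; 1/2/2; 2/0/0; 2/0/1; 2/0/2; 2/2/0; 2/2/1; 2/2/2
target 1/2/0 ∈ {PSO}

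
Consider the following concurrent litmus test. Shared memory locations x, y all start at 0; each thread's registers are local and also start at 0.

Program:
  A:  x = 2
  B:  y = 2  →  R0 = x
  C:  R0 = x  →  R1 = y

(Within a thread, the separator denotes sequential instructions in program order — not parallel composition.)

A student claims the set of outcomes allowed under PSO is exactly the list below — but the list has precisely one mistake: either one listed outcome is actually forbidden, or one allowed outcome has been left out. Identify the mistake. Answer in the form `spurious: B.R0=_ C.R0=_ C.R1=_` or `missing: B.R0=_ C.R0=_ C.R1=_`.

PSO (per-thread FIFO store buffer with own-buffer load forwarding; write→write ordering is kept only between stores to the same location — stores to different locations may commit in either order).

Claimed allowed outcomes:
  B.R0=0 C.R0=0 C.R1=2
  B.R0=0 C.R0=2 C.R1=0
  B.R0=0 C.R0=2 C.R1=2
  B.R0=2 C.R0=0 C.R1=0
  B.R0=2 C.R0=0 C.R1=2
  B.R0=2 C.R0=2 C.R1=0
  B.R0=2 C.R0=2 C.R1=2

outcome vector order: (B.R0,C.R0,C.R1)
PSO: 8 outcomes — {<0 0 0> <0 0 2> <0 2 0> <0 2 2> <2 0 0> <2 0 2> <2 2 0> <2 2 2>}
PSO∖claimed = {<0 0 0>}

missing: B.R0=0 C.R0=0 C.R1=0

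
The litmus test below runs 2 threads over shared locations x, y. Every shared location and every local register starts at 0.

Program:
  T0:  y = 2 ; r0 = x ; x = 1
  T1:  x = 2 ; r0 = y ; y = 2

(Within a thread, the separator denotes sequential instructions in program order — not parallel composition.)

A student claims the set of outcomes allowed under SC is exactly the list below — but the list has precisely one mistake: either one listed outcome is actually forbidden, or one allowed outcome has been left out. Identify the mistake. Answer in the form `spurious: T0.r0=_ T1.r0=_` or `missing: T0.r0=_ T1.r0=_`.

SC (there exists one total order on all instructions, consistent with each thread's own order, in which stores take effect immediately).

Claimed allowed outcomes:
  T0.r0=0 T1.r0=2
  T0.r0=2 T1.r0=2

outcome vector order: (T0.r0,T1.r0)
under SC → (0,2), (2,0), (2,2)
SC∖claimed = {(2,0)}

missing: T0.r0=2 T1.r0=0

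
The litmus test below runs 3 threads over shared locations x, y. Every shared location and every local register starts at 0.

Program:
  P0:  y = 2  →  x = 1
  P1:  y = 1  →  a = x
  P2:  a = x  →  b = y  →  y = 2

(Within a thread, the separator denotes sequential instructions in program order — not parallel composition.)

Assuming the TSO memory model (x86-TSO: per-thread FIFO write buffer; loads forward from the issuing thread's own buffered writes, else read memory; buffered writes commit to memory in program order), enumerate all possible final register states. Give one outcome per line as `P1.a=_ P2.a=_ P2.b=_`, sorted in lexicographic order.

outcome vector order: (P1.a,P2.a,P2.b)
|TSO outcomes| = 10

P1.a=0 P2.a=0 P2.b=0
P1.a=0 P2.a=0 P2.b=1
P1.a=0 P2.a=0 P2.b=2
P1.a=0 P2.a=1 P2.b=1
P1.a=0 P2.a=1 P2.b=2
P1.a=1 P2.a=0 P2.b=0
P1.a=1 P2.a=0 P2.b=1
P1.a=1 P2.a=0 P2.b=2
P1.a=1 P2.a=1 P2.b=1
P1.a=1 P2.a=1 P2.b=2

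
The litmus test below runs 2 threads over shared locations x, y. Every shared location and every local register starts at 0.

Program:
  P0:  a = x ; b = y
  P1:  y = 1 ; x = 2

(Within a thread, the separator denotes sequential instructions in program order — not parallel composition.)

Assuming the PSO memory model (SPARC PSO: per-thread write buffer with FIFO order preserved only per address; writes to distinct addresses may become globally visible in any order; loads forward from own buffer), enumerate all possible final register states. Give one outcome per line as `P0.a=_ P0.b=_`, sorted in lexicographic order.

outcome vector order: (P0.a,P0.b)
|PSO outcomes| = 4

P0.a=0 P0.b=0
P0.a=0 P0.b=1
P0.a=2 P0.b=0
P0.a=2 P0.b=1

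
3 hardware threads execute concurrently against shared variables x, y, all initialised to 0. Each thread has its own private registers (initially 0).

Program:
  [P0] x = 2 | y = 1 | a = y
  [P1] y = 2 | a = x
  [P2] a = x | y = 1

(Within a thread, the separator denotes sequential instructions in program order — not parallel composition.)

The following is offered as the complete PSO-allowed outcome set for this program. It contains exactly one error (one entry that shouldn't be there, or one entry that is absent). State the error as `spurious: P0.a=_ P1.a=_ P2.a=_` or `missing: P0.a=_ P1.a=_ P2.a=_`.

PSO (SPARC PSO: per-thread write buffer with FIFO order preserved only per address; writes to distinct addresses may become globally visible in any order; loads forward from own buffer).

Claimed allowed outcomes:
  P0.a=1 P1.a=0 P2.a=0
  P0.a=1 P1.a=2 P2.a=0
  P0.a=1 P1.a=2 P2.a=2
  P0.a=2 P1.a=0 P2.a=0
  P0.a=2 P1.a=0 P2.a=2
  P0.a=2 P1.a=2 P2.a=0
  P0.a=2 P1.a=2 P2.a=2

missing: P0.a=1 P1.a=0 P2.a=2

outcome vector order: (P0.a,P1.a,P2.a)
under PSO → (1,0,0), (1,0,2), (1,2,0), (1,2,2), (2,0,0), (2,0,2), (2,2,0), (2,2,2)
PSO∖claimed = {(1,0,2)}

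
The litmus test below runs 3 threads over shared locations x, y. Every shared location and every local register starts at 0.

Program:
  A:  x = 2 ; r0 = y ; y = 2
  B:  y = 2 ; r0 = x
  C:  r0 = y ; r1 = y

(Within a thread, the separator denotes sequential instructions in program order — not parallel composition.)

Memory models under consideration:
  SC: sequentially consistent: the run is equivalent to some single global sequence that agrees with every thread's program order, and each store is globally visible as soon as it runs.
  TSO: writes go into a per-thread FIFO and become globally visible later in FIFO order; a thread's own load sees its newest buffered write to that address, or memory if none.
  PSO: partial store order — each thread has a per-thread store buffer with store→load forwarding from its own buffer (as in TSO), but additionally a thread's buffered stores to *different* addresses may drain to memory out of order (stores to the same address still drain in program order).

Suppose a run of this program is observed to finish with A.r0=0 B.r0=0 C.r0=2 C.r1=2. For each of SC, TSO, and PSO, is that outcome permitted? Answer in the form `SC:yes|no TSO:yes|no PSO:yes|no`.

SC:no TSO:yes PSO:yes

outcome vector order: (A.r0,B.r0,C.r0,C.r1)
under SC → 0/2/0/0, 0/2/0/2, 0/2/2/2, 2/0/0/0, 2/0/0/2, 2/0/2/2, 2/2/0/0, 2/2/0/2, 2/2/2/2
under TSO → 0/0/0/0, 0/0/0/2, 0/0/2/2, 0/2/0/0, 0/2/0/2, 0/2/2/2, 2/0/0/0, 2/0/0/2, 2/0/2/2, 2/2/0/0, 2/2/0/2, 2/2/2/2
under PSO → 0/0/0/0, 0/0/0/2, 0/0/2/2, 0/2/0/0, 0/2/0/2, 0/2/2/2, 2/0/0/0, 2/0/0/2, 2/0/2/2, 2/2/0/0, 2/2/0/2, 2/2/2/2
target 0/0/2/2 ∈ {TSO,PSO}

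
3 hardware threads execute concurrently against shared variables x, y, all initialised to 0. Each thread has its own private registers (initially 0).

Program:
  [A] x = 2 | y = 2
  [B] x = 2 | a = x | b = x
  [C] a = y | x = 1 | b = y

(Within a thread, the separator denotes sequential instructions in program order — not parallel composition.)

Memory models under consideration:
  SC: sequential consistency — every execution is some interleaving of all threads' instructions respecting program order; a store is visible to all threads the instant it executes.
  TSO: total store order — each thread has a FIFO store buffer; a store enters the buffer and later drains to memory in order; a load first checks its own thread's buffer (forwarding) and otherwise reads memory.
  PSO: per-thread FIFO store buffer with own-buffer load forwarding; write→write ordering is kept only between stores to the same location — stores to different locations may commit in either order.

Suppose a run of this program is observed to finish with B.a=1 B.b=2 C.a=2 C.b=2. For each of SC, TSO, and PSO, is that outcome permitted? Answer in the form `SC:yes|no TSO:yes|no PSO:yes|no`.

outcome vector order: (B.a,B.b,C.a,C.b)
[SC] allowed = {1/1/0/0; 1/1/0/2; 1/1/2/2; 1/2/0/0; 1/2/0/2; 2/1/0/0; 2/1/0/2; 2/1/2/2; 2/2/0/0; 2/2/0/2; 2/2/2/2}
[TSO] allowed = {1/1/0/0; 1/1/0/2; 1/1/2/2; 1/2/0/0; 1/2/0/2; 2/1/0/0; 2/1/0/2; 2/1/2/2; 2/2/0/0; 2/2/0/2; 2/2/2/2}
[PSO] allowed = {1/1/0/0; 1/1/0/2; 1/1/2/2; 1/2/0/0; 1/2/0/2; 1/2/2/2; 2/1/0/0; 2/1/0/2; 2/1/2/2; 2/2/0/0; 2/2/0/2; 2/2/2/2}
target 1/2/2/2 ∈ {PSO}

SC:no TSO:no PSO:yes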